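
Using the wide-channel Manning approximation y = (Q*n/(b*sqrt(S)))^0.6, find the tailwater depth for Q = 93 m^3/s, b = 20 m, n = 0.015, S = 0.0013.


y = (93 * 0.015 / (20 * 0.0013^0.5))^0.6 = 1.4857 m


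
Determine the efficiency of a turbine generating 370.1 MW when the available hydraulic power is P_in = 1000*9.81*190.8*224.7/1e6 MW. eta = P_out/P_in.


P_in = 1000 * 9.81 * 190.8 * 224.7 / 1e6 = 420.5818 MW
eta = 370.1 / 420.5818 = 0.8800


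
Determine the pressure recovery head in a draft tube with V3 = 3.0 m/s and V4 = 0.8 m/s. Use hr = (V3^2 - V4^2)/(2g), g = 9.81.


hr = (3.0^2 - 0.8^2) / (2*9.81) = 0.4261 m


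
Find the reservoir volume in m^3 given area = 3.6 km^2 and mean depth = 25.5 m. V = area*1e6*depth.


V = 3.6 * 1e6 * 25.5 = 9.1800e+07 m^3


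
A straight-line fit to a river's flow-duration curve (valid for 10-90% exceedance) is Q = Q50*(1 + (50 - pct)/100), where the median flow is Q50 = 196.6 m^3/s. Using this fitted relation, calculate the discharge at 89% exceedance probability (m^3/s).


Q = 196.6 * (1 + (50 - 89)/100) = 119.9260 m^3/s


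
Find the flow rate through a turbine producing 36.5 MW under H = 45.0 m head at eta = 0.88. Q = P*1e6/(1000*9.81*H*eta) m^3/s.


Q = 36.5 * 1e6 / (1000 * 9.81 * 45.0 * 0.88) = 93.9569 m^3/s


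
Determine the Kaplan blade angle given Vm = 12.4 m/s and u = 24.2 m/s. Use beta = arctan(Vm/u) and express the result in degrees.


beta = arctan(12.4 / 24.2) = 27.1305 degrees


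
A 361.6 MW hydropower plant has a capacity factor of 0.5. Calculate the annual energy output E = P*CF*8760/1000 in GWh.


E = 361.6 * 0.5 * 8760 / 1000 = 1583.8080 GWh


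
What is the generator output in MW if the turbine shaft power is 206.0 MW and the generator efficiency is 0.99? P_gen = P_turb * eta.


P_gen = 206.0 * 0.99 = 203.9400 MW


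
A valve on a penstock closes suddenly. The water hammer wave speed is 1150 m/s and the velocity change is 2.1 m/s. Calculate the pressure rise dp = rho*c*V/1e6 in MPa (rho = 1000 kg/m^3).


dp = 1000 * 1150 * 2.1 / 1e6 = 2.4150 MPa


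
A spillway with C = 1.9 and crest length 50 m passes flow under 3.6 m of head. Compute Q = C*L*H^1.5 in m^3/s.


Q = 1.9 * 50 * 3.6^1.5 = 648.8994 m^3/s


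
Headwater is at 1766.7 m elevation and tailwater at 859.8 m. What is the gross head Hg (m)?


Hg = 1766.7 - 859.8 = 906.9000 m


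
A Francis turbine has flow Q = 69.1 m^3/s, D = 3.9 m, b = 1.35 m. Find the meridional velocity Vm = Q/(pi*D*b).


Vm = 69.1 / (pi * 3.9 * 1.35) = 4.1776 m/s


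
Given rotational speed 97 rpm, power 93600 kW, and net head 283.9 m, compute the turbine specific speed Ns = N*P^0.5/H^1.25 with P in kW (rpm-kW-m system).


Ns = 97 * 93600^0.5 / 283.9^1.25 = 25.4655


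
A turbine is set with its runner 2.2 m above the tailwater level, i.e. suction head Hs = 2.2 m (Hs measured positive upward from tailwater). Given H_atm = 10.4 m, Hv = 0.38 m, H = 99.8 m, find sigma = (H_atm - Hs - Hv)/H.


sigma = (10.4 - 2.2 - 0.38) / 99.8 = 0.0784


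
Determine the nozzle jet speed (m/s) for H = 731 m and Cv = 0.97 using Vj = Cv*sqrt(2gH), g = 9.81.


Vj = 0.97 * sqrt(2*9.81*731) = 116.1662 m/s


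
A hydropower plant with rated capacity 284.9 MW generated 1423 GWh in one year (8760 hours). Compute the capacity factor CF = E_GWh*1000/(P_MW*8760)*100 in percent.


CF = 1423 * 1000 / (284.9 * 8760) * 100 = 57.0175 %


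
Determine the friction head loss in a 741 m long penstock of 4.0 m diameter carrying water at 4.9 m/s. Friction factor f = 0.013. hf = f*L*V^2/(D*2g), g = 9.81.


hf = 0.013 * 741 * 4.9^2 / (4.0 * 2 * 9.81) = 2.9471 m


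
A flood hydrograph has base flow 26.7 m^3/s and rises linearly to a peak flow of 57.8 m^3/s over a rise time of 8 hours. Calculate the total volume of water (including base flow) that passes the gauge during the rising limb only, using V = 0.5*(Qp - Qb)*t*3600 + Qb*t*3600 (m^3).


V = 0.5*(57.8 - 26.7)*8*3600 + 26.7*8*3600 = 1.2168e+06 m^3


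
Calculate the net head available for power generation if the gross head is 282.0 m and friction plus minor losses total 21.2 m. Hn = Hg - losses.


Hn = 282.0 - 21.2 = 260.8000 m


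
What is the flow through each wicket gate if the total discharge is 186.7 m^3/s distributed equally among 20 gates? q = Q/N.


q = 186.7 / 20 = 9.3350 m^3/s


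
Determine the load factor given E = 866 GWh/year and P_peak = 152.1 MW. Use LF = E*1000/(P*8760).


LF = 866 * 1000 / (152.1 * 8760) = 0.6500


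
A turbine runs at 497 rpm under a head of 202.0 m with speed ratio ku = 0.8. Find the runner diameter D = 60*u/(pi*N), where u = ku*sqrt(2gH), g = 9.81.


u = 0.8 * sqrt(2*9.81*202.0) = 50.3634 m/s
D = 60 * 50.3634 / (pi * 497) = 1.9354 m


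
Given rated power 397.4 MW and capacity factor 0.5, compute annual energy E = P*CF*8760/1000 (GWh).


E = 397.4 * 0.5 * 8760 / 1000 = 1740.6120 GWh


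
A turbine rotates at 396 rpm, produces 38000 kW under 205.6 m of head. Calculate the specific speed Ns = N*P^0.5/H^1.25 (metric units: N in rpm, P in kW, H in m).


Ns = 396 * 38000^0.5 / 205.6^1.25 = 99.1535


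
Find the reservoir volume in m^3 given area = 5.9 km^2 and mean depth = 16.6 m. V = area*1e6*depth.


V = 5.9 * 1e6 * 16.6 = 9.7940e+07 m^3


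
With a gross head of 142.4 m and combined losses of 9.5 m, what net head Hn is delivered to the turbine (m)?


Hn = 142.4 - 9.5 = 132.9000 m


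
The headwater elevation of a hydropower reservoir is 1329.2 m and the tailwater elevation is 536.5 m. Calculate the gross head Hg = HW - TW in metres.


Hg = 1329.2 - 536.5 = 792.7000 m


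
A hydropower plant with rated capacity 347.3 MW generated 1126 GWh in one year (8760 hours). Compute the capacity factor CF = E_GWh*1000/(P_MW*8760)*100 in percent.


CF = 1126 * 1000 / (347.3 * 8760) * 100 = 37.0109 %


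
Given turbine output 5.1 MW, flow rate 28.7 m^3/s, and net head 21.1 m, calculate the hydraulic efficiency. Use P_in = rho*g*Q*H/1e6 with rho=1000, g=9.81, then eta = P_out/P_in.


P_in = 1000 * 9.81 * 28.7 * 21.1 / 1e6 = 5.9406 MW
eta = 5.1 / 5.9406 = 0.8585


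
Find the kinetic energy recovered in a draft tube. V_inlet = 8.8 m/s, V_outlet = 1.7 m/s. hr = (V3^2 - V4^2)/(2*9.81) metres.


hr = (8.8^2 - 1.7^2) / (2*9.81) = 3.7997 m


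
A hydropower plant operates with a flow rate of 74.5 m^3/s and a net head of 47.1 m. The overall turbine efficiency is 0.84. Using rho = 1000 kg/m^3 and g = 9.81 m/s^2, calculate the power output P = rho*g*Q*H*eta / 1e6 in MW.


P = 1000 * 9.81 * 74.5 * 47.1 * 0.84 / 1e6 = 28.9152 MW


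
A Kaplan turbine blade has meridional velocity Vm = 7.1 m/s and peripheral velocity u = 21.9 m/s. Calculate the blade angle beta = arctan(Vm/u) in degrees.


beta = arctan(7.1 / 21.9) = 17.9627 degrees


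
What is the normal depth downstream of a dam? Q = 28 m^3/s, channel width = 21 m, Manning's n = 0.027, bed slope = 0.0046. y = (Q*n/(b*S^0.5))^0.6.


y = (28 * 0.027 / (21 * 0.0046^0.5))^0.6 = 0.6838 m


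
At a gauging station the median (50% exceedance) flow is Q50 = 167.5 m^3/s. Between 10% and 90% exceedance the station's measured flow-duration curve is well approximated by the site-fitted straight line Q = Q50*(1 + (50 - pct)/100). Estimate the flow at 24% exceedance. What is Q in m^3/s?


Q = 167.5 * (1 + (50 - 24)/100) = 211.0500 m^3/s


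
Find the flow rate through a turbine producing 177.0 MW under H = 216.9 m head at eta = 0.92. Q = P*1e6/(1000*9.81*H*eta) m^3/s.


Q = 177.0 * 1e6 / (1000 * 9.81 * 216.9 * 0.92) = 90.4184 m^3/s


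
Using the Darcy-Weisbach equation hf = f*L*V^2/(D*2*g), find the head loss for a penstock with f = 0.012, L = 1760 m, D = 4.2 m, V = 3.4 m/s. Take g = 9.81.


hf = 0.012 * 1760 * 3.4^2 / (4.2 * 2 * 9.81) = 2.9628 m


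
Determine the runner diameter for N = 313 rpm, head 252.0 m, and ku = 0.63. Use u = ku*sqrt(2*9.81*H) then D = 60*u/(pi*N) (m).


u = 0.63 * sqrt(2*9.81*252.0) = 44.2986 m/s
D = 60 * 44.2986 / (pi * 313) = 2.7030 m


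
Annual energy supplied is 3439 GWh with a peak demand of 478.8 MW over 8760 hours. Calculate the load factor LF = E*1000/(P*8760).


LF = 3439 * 1000 / (478.8 * 8760) = 0.8199


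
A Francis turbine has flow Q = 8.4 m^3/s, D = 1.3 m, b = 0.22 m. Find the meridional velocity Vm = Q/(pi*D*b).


Vm = 8.4 / (pi * 1.3 * 0.22) = 9.3490 m/s


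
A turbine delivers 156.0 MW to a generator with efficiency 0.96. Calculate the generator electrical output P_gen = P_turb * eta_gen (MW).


P_gen = 156.0 * 0.96 = 149.7600 MW


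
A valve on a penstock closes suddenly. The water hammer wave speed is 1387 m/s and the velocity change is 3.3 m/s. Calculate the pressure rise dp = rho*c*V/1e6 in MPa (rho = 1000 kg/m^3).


dp = 1000 * 1387 * 3.3 / 1e6 = 4.5771 MPa


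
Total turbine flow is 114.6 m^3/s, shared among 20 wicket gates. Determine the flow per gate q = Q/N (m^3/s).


q = 114.6 / 20 = 5.7300 m^3/s


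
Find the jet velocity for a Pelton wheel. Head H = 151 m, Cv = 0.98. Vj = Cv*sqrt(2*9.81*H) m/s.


Vj = 0.98 * sqrt(2*9.81*151) = 53.3414 m/s


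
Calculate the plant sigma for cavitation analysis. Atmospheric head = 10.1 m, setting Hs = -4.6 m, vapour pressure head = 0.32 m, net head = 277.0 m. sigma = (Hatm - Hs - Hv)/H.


sigma = (10.1 - (-4.6) - 0.32) / 277.0 = 0.0519


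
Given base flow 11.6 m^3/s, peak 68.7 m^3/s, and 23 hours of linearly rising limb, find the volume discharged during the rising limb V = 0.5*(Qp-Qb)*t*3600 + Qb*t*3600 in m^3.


V = 0.5*(68.7 - 11.6)*23*3600 + 11.6*23*3600 = 3.3244e+06 m^3


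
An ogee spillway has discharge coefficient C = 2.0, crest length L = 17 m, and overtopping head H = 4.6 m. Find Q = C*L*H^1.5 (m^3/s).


Q = 2.0 * 17 * 4.6^1.5 = 335.4406 m^3/s


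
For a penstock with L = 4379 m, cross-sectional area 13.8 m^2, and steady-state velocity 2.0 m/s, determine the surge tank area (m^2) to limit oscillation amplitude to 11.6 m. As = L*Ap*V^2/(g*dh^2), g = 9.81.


As = 4379 * 13.8 * 2.0^2 / (9.81 * 11.6^2) = 183.1172 m^2


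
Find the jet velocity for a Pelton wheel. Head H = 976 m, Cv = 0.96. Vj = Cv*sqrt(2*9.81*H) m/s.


Vj = 0.96 * sqrt(2*9.81*976) = 132.8451 m/s


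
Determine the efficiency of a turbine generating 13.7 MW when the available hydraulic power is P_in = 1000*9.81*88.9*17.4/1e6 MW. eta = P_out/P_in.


P_in = 1000 * 9.81 * 88.9 * 17.4 / 1e6 = 15.1747 MW
eta = 13.7 / 15.1747 = 0.9028


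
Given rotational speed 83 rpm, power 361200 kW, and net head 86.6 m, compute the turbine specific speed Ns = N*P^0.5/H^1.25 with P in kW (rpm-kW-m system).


Ns = 83 * 361200^0.5 / 86.6^1.25 = 188.8229


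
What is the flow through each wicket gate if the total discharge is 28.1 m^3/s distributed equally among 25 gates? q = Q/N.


q = 28.1 / 25 = 1.1240 m^3/s


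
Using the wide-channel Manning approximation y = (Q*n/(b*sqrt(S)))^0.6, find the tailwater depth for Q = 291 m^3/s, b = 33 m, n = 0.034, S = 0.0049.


y = (291 * 0.034 / (33 * 0.0049^0.5))^0.6 = 2.3936 m


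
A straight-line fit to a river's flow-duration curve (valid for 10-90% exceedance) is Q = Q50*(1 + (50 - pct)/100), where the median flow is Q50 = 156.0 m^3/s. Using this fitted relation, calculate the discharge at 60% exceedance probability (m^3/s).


Q = 156.0 * (1 + (50 - 60)/100) = 140.4000 m^3/s


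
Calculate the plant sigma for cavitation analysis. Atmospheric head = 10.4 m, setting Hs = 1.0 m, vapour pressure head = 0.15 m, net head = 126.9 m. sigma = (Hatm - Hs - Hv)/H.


sigma = (10.4 - 1.0 - 0.15) / 126.9 = 0.0729


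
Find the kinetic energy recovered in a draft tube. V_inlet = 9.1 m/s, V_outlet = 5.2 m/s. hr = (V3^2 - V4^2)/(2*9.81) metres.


hr = (9.1^2 - 5.2^2) / (2*9.81) = 2.8425 m


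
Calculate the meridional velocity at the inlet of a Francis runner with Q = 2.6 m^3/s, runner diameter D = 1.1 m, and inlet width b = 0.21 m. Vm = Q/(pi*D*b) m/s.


Vm = 2.6 / (pi * 1.1 * 0.21) = 3.5827 m/s


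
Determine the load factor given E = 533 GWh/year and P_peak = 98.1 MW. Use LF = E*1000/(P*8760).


LF = 533 * 1000 / (98.1 * 8760) = 0.6202


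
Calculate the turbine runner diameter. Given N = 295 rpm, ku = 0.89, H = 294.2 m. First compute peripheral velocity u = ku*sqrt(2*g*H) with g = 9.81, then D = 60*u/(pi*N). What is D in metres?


u = 0.89 * sqrt(2*9.81*294.2) = 67.6178 m/s
D = 60 * 67.6178 / (pi * 295) = 4.3776 m


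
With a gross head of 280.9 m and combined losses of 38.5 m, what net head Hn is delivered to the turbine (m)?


Hn = 280.9 - 38.5 = 242.4000 m


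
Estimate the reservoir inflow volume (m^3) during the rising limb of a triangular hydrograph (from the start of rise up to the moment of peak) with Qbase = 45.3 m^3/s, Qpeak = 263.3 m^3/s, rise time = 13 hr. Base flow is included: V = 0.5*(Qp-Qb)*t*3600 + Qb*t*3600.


V = 0.5*(263.3 - 45.3)*13*3600 + 45.3*13*3600 = 7.2212e+06 m^3


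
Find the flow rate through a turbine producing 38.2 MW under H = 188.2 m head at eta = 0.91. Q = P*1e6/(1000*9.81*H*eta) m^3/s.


Q = 38.2 * 1e6 / (1000 * 9.81 * 188.2 * 0.91) = 22.7370 m^3/s


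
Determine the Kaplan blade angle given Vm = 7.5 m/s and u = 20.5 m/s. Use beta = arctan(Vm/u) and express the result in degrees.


beta = arctan(7.5 / 20.5) = 20.0952 degrees


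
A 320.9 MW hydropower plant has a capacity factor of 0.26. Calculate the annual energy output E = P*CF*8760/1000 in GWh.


E = 320.9 * 0.26 * 8760 / 1000 = 730.8818 GWh


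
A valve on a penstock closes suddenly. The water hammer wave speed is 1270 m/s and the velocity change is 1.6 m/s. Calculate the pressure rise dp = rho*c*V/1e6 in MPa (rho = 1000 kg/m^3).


dp = 1000 * 1270 * 1.6 / 1e6 = 2.0320 MPa


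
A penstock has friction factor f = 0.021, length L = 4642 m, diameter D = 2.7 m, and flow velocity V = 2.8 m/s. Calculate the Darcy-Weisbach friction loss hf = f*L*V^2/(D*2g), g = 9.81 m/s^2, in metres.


hf = 0.021 * 4642 * 2.8^2 / (2.7 * 2 * 9.81) = 14.4271 m


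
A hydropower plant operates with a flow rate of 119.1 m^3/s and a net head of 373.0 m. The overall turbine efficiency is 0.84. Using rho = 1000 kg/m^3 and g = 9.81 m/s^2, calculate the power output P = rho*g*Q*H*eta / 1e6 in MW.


P = 1000 * 9.81 * 119.1 * 373.0 * 0.84 / 1e6 = 366.0740 MW


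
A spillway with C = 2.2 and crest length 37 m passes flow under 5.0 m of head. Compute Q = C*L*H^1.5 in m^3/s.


Q = 2.2 * 37 * 5.0^1.5 = 910.0797 m^3/s


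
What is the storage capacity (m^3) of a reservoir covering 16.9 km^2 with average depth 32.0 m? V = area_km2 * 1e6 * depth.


V = 16.9 * 1e6 * 32.0 = 5.4080e+08 m^3


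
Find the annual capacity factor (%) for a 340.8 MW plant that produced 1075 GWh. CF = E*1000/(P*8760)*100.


CF = 1075 * 1000 / (340.8 * 8760) * 100 = 36.0085 %


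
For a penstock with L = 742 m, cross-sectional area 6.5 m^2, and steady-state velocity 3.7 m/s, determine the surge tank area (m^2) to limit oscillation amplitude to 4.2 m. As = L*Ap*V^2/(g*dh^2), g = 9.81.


As = 742 * 6.5 * 3.7^2 / (9.81 * 4.2^2) = 381.5515 m^2


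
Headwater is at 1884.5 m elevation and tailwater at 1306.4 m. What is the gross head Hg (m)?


Hg = 1884.5 - 1306.4 = 578.1000 m


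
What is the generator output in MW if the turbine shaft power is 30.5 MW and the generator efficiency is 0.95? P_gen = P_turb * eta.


P_gen = 30.5 * 0.95 = 28.9750 MW


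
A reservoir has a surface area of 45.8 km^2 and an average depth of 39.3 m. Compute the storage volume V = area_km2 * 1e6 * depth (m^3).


V = 45.8 * 1e6 * 39.3 = 1.7999e+09 m^3


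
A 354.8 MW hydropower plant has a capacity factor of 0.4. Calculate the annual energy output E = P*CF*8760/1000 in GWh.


E = 354.8 * 0.4 * 8760 / 1000 = 1243.2192 GWh


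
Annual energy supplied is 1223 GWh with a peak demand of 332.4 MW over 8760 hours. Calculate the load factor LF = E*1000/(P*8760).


LF = 1223 * 1000 / (332.4 * 8760) = 0.4200


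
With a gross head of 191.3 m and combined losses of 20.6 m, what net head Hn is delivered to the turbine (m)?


Hn = 191.3 - 20.6 = 170.7000 m


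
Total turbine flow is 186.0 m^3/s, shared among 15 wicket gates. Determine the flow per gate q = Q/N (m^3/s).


q = 186.0 / 15 = 12.4000 m^3/s


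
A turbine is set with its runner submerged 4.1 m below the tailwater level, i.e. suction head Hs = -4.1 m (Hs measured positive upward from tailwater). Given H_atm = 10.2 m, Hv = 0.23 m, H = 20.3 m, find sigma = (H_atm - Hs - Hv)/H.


sigma = (10.2 - (-4.1) - 0.23) / 20.3 = 0.6931


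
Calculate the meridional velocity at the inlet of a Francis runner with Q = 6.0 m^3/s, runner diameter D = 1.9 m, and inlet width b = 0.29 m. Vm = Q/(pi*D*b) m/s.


Vm = 6.0 / (pi * 1.9 * 0.29) = 3.4662 m/s


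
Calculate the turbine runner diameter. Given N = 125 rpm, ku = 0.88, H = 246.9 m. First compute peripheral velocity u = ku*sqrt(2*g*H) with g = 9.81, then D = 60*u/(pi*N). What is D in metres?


u = 0.88 * sqrt(2*9.81*246.9) = 61.2481 m/s
D = 60 * 61.2481 / (pi * 125) = 9.3580 m


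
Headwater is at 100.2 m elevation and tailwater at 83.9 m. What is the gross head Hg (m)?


Hg = 100.2 - 83.9 = 16.3000 m


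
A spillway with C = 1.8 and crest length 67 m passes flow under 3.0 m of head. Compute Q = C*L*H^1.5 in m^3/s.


Q = 1.8 * 67 * 3.0^1.5 = 626.6560 m^3/s


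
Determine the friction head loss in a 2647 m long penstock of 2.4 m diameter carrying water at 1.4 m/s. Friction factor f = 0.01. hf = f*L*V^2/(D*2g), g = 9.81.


hf = 0.01 * 2647 * 1.4^2 / (2.4 * 2 * 9.81) = 1.1018 m


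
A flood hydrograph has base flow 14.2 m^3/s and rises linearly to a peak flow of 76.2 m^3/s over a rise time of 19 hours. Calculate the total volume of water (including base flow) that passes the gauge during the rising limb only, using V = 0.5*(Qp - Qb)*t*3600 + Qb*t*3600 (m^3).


V = 0.5*(76.2 - 14.2)*19*3600 + 14.2*19*3600 = 3.0917e+06 m^3


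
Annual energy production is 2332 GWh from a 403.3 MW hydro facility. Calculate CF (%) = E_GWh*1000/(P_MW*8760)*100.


CF = 2332 * 1000 / (403.3 * 8760) * 100 = 66.0079 %


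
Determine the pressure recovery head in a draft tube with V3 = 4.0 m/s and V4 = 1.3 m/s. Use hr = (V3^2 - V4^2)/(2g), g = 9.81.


hr = (4.0^2 - 1.3^2) / (2*9.81) = 0.7294 m


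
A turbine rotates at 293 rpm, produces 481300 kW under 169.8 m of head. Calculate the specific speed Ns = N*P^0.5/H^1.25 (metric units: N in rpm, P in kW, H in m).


Ns = 293 * 481300^0.5 / 169.8^1.25 = 331.6297


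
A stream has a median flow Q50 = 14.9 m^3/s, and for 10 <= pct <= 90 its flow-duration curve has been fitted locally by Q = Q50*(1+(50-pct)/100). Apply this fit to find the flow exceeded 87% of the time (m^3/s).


Q = 14.9 * (1 + (50 - 87)/100) = 9.3870 m^3/s


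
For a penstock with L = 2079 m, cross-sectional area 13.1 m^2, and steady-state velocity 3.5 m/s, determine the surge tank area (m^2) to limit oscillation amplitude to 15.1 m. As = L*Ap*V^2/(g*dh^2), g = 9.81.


As = 2079 * 13.1 * 3.5^2 / (9.81 * 15.1^2) = 149.1554 m^2


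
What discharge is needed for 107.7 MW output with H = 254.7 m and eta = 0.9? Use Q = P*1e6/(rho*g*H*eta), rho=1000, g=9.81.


Q = 107.7 * 1e6 / (1000 * 9.81 * 254.7 * 0.9) = 47.8934 m^3/s


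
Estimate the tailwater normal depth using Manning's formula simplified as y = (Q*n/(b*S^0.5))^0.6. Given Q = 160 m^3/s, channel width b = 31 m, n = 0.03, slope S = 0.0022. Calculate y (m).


y = (160 * 0.03 / (31 * 0.0022^0.5))^0.6 = 2.0474 m


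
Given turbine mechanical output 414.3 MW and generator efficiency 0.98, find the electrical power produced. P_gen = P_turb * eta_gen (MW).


P_gen = 414.3 * 0.98 = 406.0140 MW


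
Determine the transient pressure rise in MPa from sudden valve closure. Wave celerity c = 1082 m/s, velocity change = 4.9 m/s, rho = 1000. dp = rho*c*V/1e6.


dp = 1000 * 1082 * 4.9 / 1e6 = 5.3018 MPa


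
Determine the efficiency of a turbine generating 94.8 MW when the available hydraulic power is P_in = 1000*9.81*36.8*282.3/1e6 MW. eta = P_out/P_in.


P_in = 1000 * 9.81 * 36.8 * 282.3 / 1e6 = 101.9126 MW
eta = 94.8 / 101.9126 = 0.9302


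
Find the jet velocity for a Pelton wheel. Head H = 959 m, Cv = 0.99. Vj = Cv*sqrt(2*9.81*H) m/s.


Vj = 0.99 * sqrt(2*9.81*959) = 135.7982 m/s


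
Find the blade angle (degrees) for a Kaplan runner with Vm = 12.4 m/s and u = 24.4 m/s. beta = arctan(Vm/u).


beta = arctan(12.4 / 24.4) = 26.9395 degrees


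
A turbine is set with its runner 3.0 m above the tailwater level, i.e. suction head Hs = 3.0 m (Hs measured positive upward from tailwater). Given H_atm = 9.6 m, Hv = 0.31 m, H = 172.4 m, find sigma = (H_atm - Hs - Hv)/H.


sigma = (9.6 - 3.0 - 0.31) / 172.4 = 0.0365


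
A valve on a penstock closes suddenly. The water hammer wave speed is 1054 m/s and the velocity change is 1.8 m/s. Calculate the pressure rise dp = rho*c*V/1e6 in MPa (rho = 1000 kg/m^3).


dp = 1000 * 1054 * 1.8 / 1e6 = 1.8972 MPa


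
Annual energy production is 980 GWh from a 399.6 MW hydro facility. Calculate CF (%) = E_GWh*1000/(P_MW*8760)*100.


CF = 980 * 1000 / (399.6 * 8760) * 100 = 27.9960 %


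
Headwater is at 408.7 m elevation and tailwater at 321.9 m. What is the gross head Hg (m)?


Hg = 408.7 - 321.9 = 86.8000 m


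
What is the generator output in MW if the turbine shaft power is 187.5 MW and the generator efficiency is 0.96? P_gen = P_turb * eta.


P_gen = 187.5 * 0.96 = 180.0000 MW


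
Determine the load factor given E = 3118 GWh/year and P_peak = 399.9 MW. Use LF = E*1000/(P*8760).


LF = 3118 * 1000 / (399.9 * 8760) = 0.8901


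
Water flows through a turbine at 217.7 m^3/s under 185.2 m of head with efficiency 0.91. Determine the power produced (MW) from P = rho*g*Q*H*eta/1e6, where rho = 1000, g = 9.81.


P = 1000 * 9.81 * 217.7 * 185.2 * 0.91 / 1e6 = 359.9232 MW


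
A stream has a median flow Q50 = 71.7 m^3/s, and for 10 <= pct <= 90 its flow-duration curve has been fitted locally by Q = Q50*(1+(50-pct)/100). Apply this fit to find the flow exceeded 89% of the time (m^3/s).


Q = 71.7 * (1 + (50 - 89)/100) = 43.7370 m^3/s


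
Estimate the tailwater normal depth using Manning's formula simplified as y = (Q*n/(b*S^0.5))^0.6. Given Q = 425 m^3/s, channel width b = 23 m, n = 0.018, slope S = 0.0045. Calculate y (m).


y = (425 * 0.018 / (23 * 0.0045^0.5))^0.6 = 2.6133 m


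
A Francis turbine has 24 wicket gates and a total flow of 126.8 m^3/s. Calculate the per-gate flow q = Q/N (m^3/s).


q = 126.8 / 24 = 5.2833 m^3/s


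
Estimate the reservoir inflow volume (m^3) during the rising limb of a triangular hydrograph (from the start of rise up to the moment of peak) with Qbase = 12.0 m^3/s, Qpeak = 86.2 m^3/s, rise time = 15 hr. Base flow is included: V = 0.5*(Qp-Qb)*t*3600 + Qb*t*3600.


V = 0.5*(86.2 - 12.0)*15*3600 + 12.0*15*3600 = 2.6514e+06 m^3


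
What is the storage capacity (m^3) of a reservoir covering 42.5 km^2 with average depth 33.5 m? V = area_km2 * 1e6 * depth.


V = 42.5 * 1e6 * 33.5 = 1.4238e+09 m^3


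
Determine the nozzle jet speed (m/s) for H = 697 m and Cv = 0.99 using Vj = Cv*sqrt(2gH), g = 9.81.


Vj = 0.99 * sqrt(2*9.81*697) = 115.7713 m/s


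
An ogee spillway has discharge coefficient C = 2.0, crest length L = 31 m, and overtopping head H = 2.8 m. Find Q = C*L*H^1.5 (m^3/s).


Q = 2.0 * 31 * 2.8^1.5 = 290.4884 m^3/s


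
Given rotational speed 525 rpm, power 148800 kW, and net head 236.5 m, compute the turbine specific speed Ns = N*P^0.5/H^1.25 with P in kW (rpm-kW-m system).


Ns = 525 * 148800^0.5 / 236.5^1.25 = 218.3594


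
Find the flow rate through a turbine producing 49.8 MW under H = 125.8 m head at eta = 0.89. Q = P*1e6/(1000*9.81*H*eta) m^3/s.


Q = 49.8 * 1e6 / (1000 * 9.81 * 125.8 * 0.89) = 45.3409 m^3/s


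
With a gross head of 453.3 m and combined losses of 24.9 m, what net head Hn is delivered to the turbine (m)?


Hn = 453.3 - 24.9 = 428.4000 m


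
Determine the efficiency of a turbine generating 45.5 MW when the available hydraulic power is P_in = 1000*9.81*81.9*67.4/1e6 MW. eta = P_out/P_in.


P_in = 1000 * 9.81 * 81.9 * 67.4 / 1e6 = 54.1518 MW
eta = 45.5 / 54.1518 = 0.8402


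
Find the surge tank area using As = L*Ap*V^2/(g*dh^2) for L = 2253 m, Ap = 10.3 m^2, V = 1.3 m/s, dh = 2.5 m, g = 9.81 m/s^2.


As = 2253 * 10.3 * 1.3^2 / (9.81 * 2.5^2) = 639.6407 m^2


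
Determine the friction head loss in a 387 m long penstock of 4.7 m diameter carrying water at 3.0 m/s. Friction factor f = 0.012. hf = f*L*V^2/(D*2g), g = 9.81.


hf = 0.012 * 387 * 3.0^2 / (4.7 * 2 * 9.81) = 0.4533 m


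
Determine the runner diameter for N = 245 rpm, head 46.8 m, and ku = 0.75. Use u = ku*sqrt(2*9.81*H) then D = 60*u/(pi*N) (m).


u = 0.75 * sqrt(2*9.81*46.8) = 22.7266 m/s
D = 60 * 22.7266 / (pi * 245) = 1.7716 m


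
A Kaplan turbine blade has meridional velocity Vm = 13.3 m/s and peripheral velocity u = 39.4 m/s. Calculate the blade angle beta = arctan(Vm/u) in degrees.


beta = arctan(13.3 / 39.4) = 18.6528 degrees


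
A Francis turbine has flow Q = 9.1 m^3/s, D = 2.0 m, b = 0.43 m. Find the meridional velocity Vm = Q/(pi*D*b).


Vm = 9.1 / (pi * 2.0 * 0.43) = 3.3682 m/s


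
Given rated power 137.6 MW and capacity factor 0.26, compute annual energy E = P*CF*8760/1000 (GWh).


E = 137.6 * 0.26 * 8760 / 1000 = 313.3978 GWh


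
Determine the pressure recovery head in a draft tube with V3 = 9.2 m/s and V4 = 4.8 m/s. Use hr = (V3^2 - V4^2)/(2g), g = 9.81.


hr = (9.2^2 - 4.8^2) / (2*9.81) = 3.1397 m


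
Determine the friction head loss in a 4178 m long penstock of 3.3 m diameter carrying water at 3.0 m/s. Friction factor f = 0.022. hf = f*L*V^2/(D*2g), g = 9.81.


hf = 0.022 * 4178 * 3.0^2 / (3.3 * 2 * 9.81) = 12.7768 m


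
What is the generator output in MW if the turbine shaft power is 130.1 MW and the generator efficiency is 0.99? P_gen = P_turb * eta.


P_gen = 130.1 * 0.99 = 128.7990 MW


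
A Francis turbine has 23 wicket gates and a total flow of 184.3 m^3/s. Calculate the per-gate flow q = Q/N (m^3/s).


q = 184.3 / 23 = 8.0130 m^3/s


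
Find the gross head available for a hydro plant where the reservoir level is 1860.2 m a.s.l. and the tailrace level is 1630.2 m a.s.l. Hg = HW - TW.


Hg = 1860.2 - 1630.2 = 230.0000 m


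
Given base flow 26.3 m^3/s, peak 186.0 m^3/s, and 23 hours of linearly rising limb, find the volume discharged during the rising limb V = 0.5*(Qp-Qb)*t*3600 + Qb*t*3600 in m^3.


V = 0.5*(186.0 - 26.3)*23*3600 + 26.3*23*3600 = 8.7892e+06 m^3


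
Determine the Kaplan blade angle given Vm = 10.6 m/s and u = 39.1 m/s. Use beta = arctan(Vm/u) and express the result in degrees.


beta = arctan(10.6 / 39.1) = 15.1683 degrees


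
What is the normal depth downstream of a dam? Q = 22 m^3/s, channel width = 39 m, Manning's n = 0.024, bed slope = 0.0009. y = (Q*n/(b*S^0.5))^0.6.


y = (22 * 0.024 / (39 * 0.0009^0.5))^0.6 = 0.6204 m


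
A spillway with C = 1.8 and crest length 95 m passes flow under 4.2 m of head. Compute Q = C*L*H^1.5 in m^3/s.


Q = 1.8 * 95 * 4.2^1.5 = 1471.8720 m^3/s


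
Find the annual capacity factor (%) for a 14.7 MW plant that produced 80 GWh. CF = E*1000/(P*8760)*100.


CF = 80 * 1000 / (14.7 * 8760) * 100 = 62.1253 %


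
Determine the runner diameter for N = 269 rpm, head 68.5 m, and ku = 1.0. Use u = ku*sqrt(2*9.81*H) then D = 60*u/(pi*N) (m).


u = 1.0 * sqrt(2*9.81*68.5) = 36.6602 m/s
D = 60 * 36.6602 / (pi * 269) = 2.6028 m


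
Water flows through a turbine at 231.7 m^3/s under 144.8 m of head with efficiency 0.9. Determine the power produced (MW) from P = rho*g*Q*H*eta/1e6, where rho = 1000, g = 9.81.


P = 1000 * 9.81 * 231.7 * 144.8 * 0.9 / 1e6 = 296.2144 MW


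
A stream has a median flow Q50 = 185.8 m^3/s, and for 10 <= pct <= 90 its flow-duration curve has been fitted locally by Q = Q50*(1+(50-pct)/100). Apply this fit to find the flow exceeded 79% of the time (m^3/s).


Q = 185.8 * (1 + (50 - 79)/100) = 131.9180 m^3/s


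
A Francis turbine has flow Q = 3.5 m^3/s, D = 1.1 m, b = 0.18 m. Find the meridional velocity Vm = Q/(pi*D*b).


Vm = 3.5 / (pi * 1.1 * 0.18) = 5.6267 m/s


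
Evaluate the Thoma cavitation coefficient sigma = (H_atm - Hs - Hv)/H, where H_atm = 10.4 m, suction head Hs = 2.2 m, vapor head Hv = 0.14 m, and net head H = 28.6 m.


sigma = (10.4 - 2.2 - 0.14) / 28.6 = 0.2818


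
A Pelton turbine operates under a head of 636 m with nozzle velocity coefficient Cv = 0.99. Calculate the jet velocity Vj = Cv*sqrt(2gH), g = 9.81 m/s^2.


Vj = 0.99 * sqrt(2*9.81*636) = 110.5893 m/s


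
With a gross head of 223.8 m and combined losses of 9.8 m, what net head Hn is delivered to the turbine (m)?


Hn = 223.8 - 9.8 = 214.0000 m


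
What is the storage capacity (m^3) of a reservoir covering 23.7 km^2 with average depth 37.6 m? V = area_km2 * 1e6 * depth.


V = 23.7 * 1e6 * 37.6 = 8.9112e+08 m^3


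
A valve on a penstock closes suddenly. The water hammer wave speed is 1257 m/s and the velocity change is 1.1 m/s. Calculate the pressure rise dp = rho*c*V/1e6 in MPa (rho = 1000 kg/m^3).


dp = 1000 * 1257 * 1.1 / 1e6 = 1.3827 MPa


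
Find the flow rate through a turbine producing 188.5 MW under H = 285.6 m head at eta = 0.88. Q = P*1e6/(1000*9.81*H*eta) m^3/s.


Q = 188.5 * 1e6 / (1000 * 9.81 * 285.6 * 0.88) = 76.4542 m^3/s


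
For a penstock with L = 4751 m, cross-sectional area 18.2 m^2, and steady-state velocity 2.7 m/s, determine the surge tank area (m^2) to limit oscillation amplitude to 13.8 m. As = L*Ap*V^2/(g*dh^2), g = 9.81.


As = 4751 * 18.2 * 2.7^2 / (9.81 * 13.8^2) = 337.4091 m^2


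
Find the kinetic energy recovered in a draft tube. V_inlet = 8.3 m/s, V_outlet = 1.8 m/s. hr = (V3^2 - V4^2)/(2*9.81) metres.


hr = (8.3^2 - 1.8^2) / (2*9.81) = 3.3461 m


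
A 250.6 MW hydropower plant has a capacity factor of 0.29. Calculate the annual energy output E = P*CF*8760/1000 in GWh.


E = 250.6 * 0.29 * 8760 / 1000 = 636.6242 GWh


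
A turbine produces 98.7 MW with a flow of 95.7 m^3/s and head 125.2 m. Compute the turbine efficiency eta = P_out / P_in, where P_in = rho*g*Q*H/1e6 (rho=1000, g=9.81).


P_in = 1000 * 9.81 * 95.7 * 125.2 / 1e6 = 117.5399 MW
eta = 98.7 / 117.5399 = 0.8397


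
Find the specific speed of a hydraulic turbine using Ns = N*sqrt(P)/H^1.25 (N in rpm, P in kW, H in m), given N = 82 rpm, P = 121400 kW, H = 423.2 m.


Ns = 82 * 121400^0.5 / 423.2^1.25 = 14.8847


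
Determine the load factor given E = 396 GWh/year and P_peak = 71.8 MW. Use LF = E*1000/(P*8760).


LF = 396 * 1000 / (71.8 * 8760) = 0.6296


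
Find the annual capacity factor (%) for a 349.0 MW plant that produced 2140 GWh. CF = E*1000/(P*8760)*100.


CF = 2140 * 1000 / (349.0 * 8760) * 100 = 69.9978 %


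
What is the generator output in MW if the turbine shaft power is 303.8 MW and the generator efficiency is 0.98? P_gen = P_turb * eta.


P_gen = 303.8 * 0.98 = 297.7240 MW


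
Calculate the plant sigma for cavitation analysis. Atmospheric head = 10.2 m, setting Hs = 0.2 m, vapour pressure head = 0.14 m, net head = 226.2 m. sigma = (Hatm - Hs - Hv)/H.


sigma = (10.2 - 0.2 - 0.14) / 226.2 = 0.0436


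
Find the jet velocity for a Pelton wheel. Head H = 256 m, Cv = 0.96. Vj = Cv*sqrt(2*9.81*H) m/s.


Vj = 0.96 * sqrt(2*9.81*256) = 68.0363 m/s


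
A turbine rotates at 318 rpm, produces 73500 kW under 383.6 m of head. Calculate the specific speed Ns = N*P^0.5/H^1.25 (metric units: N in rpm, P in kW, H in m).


Ns = 318 * 73500^0.5 / 383.6^1.25 = 50.7835


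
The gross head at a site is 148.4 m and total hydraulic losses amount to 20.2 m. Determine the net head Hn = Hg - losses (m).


Hn = 148.4 - 20.2 = 128.2000 m


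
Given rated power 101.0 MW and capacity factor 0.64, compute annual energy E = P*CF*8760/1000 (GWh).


E = 101.0 * 0.64 * 8760 / 1000 = 566.2464 GWh


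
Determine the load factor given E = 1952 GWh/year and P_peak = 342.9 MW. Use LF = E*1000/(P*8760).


LF = 1952 * 1000 / (342.9 * 8760) = 0.6498


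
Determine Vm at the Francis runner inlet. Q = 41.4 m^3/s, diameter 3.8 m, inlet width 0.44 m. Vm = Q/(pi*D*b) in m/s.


Vm = 41.4 / (pi * 3.8 * 0.44) = 7.8816 m/s


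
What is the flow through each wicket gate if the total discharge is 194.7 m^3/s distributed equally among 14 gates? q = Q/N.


q = 194.7 / 14 = 13.9071 m^3/s


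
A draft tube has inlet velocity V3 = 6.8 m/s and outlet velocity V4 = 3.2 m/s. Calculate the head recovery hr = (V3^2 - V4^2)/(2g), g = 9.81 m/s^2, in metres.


hr = (6.8^2 - 3.2^2) / (2*9.81) = 1.8349 m


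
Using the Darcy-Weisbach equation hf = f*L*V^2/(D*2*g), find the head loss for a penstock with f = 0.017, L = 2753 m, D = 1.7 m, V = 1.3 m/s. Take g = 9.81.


hf = 0.017 * 2753 * 1.3^2 / (1.7 * 2 * 9.81) = 2.3713 m


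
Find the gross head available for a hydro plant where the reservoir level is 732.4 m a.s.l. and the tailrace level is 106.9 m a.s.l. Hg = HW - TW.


Hg = 732.4 - 106.9 = 625.5000 m


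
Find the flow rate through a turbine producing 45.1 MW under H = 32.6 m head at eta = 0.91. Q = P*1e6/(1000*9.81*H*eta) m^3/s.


Q = 45.1 * 1e6 / (1000 * 9.81 * 32.6 * 0.91) = 154.9703 m^3/s


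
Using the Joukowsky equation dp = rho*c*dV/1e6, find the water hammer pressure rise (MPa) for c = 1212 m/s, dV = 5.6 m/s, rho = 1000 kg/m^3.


dp = 1000 * 1212 * 5.6 / 1e6 = 6.7872 MPa


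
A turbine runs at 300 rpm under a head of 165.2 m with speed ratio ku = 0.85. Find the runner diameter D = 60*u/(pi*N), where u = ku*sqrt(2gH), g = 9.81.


u = 0.85 * sqrt(2*9.81*165.2) = 48.3920 m/s
D = 60 * 48.3920 / (pi * 300) = 3.0807 m


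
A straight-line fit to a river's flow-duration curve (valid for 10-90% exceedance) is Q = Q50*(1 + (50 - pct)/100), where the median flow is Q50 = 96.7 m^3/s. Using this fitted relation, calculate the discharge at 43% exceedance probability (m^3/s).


Q = 96.7 * (1 + (50 - 43)/100) = 103.4690 m^3/s


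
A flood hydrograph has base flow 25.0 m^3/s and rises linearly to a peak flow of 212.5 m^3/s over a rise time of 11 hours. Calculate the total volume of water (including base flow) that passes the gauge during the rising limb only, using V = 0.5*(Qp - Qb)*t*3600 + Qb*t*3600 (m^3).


V = 0.5*(212.5 - 25.0)*11*3600 + 25.0*11*3600 = 4.7025e+06 m^3


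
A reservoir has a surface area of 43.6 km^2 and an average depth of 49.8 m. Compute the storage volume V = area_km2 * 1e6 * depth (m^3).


V = 43.6 * 1e6 * 49.8 = 2.1713e+09 m^3


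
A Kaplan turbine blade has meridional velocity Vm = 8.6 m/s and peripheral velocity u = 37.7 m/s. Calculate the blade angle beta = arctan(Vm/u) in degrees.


beta = arctan(8.6 / 37.7) = 12.8502 degrees


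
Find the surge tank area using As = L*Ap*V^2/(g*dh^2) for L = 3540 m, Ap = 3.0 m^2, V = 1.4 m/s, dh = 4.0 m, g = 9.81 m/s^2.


As = 3540 * 3.0 * 1.4^2 / (9.81 * 4.0^2) = 132.6147 m^2


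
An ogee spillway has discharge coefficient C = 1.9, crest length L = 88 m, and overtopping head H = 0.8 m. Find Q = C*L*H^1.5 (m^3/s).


Q = 1.9 * 88 * 0.8^1.5 = 119.6386 m^3/s


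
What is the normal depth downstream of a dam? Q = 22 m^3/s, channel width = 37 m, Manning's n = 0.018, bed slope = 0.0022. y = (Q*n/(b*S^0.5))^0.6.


y = (22 * 0.018 / (37 * 0.0022^0.5))^0.6 = 0.4121 m


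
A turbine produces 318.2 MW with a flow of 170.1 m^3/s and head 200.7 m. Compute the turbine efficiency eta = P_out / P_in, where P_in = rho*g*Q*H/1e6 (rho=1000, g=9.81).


P_in = 1000 * 9.81 * 170.1 * 200.7 / 1e6 = 334.9043 MW
eta = 318.2 / 334.9043 = 0.9501


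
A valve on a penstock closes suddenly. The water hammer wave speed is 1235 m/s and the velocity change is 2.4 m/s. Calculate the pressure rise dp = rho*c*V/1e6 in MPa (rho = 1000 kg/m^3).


dp = 1000 * 1235 * 2.4 / 1e6 = 2.9640 MPa


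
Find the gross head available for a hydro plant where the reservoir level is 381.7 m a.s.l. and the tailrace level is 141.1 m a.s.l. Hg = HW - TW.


Hg = 381.7 - 141.1 = 240.6000 m


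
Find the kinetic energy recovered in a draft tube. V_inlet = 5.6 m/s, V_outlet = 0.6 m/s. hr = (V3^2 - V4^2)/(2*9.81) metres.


hr = (5.6^2 - 0.6^2) / (2*9.81) = 1.5800 m


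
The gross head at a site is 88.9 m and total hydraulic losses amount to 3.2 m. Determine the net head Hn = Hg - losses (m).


Hn = 88.9 - 3.2 = 85.7000 m


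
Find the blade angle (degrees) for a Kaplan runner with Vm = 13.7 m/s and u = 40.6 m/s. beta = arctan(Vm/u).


beta = arctan(13.7 / 40.6) = 18.6464 degrees


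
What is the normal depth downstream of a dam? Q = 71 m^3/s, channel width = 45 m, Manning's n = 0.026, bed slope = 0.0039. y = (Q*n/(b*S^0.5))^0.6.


y = (71 * 0.026 / (45 * 0.0039^0.5))^0.6 = 0.7771 m


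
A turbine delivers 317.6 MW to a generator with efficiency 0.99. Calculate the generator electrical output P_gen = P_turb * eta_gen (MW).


P_gen = 317.6 * 0.99 = 314.4240 MW


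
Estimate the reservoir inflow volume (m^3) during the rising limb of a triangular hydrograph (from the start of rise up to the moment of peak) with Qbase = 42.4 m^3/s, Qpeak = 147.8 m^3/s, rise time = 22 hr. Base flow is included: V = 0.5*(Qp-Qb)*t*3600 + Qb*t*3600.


V = 0.5*(147.8 - 42.4)*22*3600 + 42.4*22*3600 = 7.5319e+06 m^3


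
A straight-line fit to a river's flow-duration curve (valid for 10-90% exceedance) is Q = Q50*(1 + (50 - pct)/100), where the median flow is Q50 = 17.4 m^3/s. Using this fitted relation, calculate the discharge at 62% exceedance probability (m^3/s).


Q = 17.4 * (1 + (50 - 62)/100) = 15.3120 m^3/s


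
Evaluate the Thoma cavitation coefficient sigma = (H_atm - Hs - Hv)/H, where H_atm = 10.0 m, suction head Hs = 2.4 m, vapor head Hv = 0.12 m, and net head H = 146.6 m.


sigma = (10.0 - 2.4 - 0.12) / 146.6 = 0.0510


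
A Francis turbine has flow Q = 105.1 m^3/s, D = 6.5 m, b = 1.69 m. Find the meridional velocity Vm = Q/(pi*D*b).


Vm = 105.1 / (pi * 6.5 * 1.69) = 3.0455 m/s


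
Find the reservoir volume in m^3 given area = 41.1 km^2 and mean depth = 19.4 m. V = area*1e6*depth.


V = 41.1 * 1e6 * 19.4 = 7.9734e+08 m^3


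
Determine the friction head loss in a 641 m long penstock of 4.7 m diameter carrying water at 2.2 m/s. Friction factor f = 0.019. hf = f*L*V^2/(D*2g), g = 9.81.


hf = 0.019 * 641 * 2.2^2 / (4.7 * 2 * 9.81) = 0.6392 m


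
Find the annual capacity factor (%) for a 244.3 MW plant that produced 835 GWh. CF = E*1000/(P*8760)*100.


CF = 835 * 1000 / (244.3 * 8760) * 100 = 39.0175 %


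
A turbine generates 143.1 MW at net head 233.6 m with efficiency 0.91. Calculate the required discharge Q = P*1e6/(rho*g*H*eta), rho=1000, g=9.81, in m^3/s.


Q = 143.1 * 1e6 / (1000 * 9.81 * 233.6 * 0.91) = 68.6209 m^3/s


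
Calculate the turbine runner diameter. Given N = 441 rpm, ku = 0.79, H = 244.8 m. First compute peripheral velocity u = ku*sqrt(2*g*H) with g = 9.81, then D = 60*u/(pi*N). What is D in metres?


u = 0.79 * sqrt(2*9.81*244.8) = 54.7498 m/s
D = 60 * 54.7498 / (pi * 441) = 2.3711 m


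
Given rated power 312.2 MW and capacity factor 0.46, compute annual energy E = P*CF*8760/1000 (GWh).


E = 312.2 * 0.46 * 8760 / 1000 = 1258.0411 GWh


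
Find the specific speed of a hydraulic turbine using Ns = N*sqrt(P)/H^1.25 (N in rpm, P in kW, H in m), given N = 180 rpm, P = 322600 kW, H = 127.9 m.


Ns = 180 * 322600^0.5 / 127.9^1.25 = 237.6931
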